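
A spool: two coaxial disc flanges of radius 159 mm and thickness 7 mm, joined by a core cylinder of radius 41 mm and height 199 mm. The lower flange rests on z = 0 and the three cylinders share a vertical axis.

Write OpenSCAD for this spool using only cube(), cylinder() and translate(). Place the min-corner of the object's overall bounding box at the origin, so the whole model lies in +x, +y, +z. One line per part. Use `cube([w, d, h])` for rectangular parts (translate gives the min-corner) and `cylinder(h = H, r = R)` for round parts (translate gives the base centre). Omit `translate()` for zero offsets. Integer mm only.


translate([159, 159, 0]) cylinder(h = 7, r = 159);
translate([159, 159, 7]) cylinder(h = 199, r = 41);
translate([159, 159, 206]) cylinder(h = 7, r = 159);


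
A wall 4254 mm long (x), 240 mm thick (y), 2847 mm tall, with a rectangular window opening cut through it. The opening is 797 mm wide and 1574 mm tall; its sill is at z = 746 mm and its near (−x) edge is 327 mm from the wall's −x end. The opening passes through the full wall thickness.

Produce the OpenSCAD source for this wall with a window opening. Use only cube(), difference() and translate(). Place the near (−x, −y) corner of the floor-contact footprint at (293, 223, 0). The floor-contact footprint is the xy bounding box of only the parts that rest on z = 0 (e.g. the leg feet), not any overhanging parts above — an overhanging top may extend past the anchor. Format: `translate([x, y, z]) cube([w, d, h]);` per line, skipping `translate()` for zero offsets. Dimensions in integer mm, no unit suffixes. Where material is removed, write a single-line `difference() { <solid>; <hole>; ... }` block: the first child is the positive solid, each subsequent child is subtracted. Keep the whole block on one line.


difference() { translate([293, 223, 0]) cube([4254, 240, 2847]); translate([620, 223, 746]) cube([797, 240, 1574]); }


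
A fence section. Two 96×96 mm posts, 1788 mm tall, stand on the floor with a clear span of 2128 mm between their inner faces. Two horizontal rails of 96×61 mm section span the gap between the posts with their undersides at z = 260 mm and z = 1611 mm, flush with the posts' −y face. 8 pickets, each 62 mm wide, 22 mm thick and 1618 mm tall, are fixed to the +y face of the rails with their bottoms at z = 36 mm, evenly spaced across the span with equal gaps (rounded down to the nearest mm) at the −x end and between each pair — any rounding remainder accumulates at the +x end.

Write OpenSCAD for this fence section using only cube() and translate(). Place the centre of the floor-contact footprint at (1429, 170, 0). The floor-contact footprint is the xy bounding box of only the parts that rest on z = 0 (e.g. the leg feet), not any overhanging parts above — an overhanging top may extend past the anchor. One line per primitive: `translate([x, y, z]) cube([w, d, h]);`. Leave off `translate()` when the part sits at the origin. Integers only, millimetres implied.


translate([269, 122, 0]) cube([96, 96, 1788]);
translate([2493, 122, 0]) cube([96, 96, 1788]);
translate([365, 122, 260]) cube([2128, 96, 61]);
translate([365, 122, 1611]) cube([2128, 96, 61]);
translate([546, 218, 36]) cube([62, 22, 1618]);
translate([789, 218, 36]) cube([62, 22, 1618]);
translate([1032, 218, 36]) cube([62, 22, 1618]);
translate([1275, 218, 36]) cube([62, 22, 1618]);
translate([1518, 218, 36]) cube([62, 22, 1618]);
translate([1761, 218, 36]) cube([62, 22, 1618]);
translate([2004, 218, 36]) cube([62, 22, 1618]);
translate([2247, 218, 36]) cube([62, 22, 1618]);


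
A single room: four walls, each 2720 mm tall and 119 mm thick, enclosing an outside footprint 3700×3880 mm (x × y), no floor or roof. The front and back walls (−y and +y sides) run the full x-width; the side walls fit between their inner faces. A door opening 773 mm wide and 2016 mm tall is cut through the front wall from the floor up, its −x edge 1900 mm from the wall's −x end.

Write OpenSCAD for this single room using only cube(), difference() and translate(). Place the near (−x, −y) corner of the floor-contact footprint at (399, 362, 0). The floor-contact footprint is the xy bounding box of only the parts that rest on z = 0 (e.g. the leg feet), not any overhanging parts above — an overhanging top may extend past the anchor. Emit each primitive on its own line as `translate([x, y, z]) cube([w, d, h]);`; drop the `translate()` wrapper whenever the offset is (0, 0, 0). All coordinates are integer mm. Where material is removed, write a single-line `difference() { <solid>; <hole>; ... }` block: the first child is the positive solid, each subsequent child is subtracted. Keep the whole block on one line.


difference() { translate([399, 362, 0]) cube([3700, 119, 2720]); translate([2299, 362, 0]) cube([773, 119, 2016]); }
translate([399, 4123, 0]) cube([3700, 119, 2720]);
translate([399, 481, 0]) cube([119, 3642, 2720]);
translate([3980, 481, 0]) cube([119, 3642, 2720]);


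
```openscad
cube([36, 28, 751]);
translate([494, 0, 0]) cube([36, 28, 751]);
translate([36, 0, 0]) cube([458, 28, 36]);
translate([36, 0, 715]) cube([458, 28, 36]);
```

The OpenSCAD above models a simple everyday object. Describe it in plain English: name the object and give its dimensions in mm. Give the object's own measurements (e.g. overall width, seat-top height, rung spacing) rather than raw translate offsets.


A rectangular picture frame lying in the x–z plane (depth along y). The opening is 458 mm wide (x) by 679 mm tall (z), surrounded by a border 36 mm wide on all four sides. The frame is 28 mm deep and is made of two full-height vertical stiles with two horizontal rails fitted between them.


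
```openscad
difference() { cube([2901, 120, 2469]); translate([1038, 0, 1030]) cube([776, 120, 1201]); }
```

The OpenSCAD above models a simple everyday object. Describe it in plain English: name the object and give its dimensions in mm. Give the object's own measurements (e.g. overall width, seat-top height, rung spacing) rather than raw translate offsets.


A wall 2901 mm long (x), 120 mm thick (y), 2469 mm tall, with a rectangular window opening cut through it. The opening is 776 mm wide and 1201 mm tall; its sill is at z = 1030 mm and its near (−x) edge is 1038 mm from the wall's −x end. The opening passes through the full wall thickness.


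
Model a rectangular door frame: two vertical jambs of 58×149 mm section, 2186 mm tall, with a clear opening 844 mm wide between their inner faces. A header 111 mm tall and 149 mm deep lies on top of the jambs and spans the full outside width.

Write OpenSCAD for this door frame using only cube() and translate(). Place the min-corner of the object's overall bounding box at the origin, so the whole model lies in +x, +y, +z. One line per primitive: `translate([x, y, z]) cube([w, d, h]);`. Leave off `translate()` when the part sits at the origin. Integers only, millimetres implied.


cube([58, 149, 2186]);
translate([902, 0, 0]) cube([58, 149, 2186]);
translate([0, 0, 2186]) cube([960, 149, 111]);


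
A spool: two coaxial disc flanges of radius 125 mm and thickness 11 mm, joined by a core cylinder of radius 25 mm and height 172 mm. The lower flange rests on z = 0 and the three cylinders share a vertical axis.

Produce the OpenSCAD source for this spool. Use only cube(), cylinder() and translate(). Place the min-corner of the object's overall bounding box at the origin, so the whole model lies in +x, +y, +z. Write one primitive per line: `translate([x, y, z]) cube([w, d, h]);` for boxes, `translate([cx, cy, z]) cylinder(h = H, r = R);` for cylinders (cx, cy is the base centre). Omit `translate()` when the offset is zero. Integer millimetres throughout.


translate([125, 125, 0]) cylinder(h = 11, r = 125);
translate([125, 125, 11]) cylinder(h = 172, r = 25);
translate([125, 125, 183]) cylinder(h = 11, r = 125);


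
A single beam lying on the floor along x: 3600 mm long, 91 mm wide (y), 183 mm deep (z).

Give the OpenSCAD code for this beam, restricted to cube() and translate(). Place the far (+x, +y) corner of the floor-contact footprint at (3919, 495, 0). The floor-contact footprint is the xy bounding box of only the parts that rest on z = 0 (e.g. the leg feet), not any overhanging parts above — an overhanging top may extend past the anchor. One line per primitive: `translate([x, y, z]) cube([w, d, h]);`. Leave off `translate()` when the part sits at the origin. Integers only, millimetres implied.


translate([319, 404, 0]) cube([3600, 91, 183]);


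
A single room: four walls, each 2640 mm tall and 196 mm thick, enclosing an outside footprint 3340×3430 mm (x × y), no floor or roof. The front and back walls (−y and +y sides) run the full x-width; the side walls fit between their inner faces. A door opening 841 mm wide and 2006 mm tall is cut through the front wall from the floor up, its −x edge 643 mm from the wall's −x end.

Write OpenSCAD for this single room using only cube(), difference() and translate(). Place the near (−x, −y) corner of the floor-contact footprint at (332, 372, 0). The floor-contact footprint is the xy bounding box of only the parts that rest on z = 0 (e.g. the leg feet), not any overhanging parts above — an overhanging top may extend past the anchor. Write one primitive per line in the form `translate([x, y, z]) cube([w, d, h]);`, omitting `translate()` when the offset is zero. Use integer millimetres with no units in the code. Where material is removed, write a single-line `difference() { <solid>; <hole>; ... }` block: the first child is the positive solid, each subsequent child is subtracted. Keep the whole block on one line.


difference() { translate([332, 372, 0]) cube([3340, 196, 2640]); translate([975, 372, 0]) cube([841, 196, 2006]); }
translate([332, 3606, 0]) cube([3340, 196, 2640]);
translate([332, 568, 0]) cube([196, 3038, 2640]);
translate([3476, 568, 0]) cube([196, 3038, 2640]);


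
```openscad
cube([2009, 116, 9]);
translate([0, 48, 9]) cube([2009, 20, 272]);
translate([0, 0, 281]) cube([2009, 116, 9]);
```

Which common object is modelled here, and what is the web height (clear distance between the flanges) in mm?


An I-beam. The web height is 272 mm.

Two wide flanges with a thin centred web — an I-beam. Overall 290 mm minus two 9 mm flanges gives a web of 290 − 2·9 = 272 mm.


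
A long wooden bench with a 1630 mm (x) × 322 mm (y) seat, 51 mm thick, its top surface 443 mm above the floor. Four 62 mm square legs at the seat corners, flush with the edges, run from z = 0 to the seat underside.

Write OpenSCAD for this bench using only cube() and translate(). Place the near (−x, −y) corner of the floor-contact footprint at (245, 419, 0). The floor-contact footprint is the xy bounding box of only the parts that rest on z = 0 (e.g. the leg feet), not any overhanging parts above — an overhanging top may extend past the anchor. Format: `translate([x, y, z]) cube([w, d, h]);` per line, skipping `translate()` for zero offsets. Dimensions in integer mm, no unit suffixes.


translate([245, 419, 392]) cube([1630, 322, 51]);
translate([245, 419, 0]) cube([62, 62, 392]);
translate([245, 679, 0]) cube([62, 62, 392]);
translate([1813, 419, 0]) cube([62, 62, 392]);
translate([1813, 679, 0]) cube([62, 62, 392]);


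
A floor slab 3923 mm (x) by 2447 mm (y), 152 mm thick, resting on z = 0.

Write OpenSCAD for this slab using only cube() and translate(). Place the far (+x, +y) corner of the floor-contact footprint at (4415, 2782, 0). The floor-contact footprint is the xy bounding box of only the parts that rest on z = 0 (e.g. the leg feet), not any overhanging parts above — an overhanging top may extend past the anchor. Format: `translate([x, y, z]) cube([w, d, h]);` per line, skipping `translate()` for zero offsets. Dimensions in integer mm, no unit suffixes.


translate([492, 335, 0]) cube([3923, 2447, 152]);


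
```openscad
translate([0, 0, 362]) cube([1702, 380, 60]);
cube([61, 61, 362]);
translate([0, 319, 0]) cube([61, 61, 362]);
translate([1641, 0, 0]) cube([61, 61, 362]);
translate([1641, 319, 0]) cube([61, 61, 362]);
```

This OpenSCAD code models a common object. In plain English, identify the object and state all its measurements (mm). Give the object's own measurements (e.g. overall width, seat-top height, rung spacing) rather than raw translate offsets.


A long wooden bench with a 1702 mm (x) × 380 mm (y) seat, 60 mm thick, its top surface 422 mm above the floor. Four 61 mm square legs at the seat corners, flush with the edges, run from z = 0 to the seat underside.


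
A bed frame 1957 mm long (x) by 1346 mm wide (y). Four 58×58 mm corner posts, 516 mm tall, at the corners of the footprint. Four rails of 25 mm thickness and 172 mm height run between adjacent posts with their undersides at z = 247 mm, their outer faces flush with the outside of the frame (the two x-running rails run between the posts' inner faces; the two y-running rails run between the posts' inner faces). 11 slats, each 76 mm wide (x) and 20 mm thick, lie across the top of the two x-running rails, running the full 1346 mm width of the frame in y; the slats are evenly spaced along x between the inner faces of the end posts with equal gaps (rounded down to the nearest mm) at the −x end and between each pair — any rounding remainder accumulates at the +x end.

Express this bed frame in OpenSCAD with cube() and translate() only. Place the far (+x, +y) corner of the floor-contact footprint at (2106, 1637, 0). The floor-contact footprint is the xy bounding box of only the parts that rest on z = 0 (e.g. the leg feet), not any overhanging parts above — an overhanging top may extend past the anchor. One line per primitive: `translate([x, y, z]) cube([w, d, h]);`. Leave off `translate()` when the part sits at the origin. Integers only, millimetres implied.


// slat z = rail_z + rail_h = 247 + 172 = 419
// slat gap = ⌊(1841 − 11·76) / 12⌋ = 83
translate([149, 291, 0]) cube([58, 58, 516]);
translate([149, 1579, 0]) cube([58, 58, 516]);
translate([2048, 291, 0]) cube([58, 58, 516]);
translate([2048, 1579, 0]) cube([58, 58, 516]);
translate([207, 291, 247]) cube([1841, 25, 172]);
translate([207, 1612, 247]) cube([1841, 25, 172]);
translate([149, 349, 247]) cube([25, 1230, 172]);
translate([2081, 349, 247]) cube([25, 1230, 172]);
translate([290, 291, 419]) cube([76, 1346, 20]);
translate([449, 291, 419]) cube([76, 1346, 20]);
translate([608, 291, 419]) cube([76, 1346, 20]);
translate([767, 291, 419]) cube([76, 1346, 20]);
translate([926, 291, 419]) cube([76, 1346, 20]);
translate([1085, 291, 419]) cube([76, 1346, 20]);
translate([1244, 291, 419]) cube([76, 1346, 20]);
translate([1403, 291, 419]) cube([76, 1346, 20]);
translate([1562, 291, 419]) cube([76, 1346, 20]);
translate([1721, 291, 419]) cube([76, 1346, 20]);
translate([1880, 291, 419]) cube([76, 1346, 20]);


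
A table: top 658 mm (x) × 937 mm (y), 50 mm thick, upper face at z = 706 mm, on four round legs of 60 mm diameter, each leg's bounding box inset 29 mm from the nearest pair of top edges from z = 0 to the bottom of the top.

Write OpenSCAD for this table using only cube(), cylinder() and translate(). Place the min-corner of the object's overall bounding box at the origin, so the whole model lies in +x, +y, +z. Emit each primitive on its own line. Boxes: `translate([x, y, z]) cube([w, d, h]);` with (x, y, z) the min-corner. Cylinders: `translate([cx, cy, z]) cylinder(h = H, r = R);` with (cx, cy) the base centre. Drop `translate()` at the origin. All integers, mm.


// leg_h = 706 - 50 = 656
translate([0, 0, 656]) cube([658, 937, 50]);
translate([59, 59, 0]) cylinder(h = 656, r = 30);
translate([599, 59, 0]) cylinder(h = 656, r = 30);
translate([59, 878, 0]) cylinder(h = 656, r = 30);
translate([599, 878, 0]) cylinder(h = 656, r = 30);


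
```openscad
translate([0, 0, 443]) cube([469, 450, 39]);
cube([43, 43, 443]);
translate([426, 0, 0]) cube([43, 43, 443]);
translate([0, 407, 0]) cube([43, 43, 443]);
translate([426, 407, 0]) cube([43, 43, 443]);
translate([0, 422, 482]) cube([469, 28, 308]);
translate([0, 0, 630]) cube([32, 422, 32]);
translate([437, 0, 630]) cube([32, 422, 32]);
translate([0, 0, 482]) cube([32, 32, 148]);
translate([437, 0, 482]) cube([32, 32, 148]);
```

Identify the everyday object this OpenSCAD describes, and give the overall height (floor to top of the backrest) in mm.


A chair. The overall height is 790 mm.

A slab on four corner posts with a tall panel at the back — a chair. The seat slab sits at z = 443 with thickness 39, and the 308 mm backrest starts at the seat top, so the overall height is 443 + 39 + 308 = 790 mm.


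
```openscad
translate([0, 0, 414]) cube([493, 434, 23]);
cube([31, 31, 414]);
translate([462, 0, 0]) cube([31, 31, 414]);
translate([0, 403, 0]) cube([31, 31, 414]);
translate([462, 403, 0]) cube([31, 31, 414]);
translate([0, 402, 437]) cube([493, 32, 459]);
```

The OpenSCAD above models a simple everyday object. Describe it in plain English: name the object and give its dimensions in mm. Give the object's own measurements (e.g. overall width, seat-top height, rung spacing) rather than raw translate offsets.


A chair. The seat is a 493×434×23 mm slab with its top at z = 437 mm, on four 31×31 mm corner legs (flush with the seat edges, standing on z = 0). A flat backrest 32 mm thick, 459 mm tall, spans the full seat width and rises from the seat top along its +y edge, rear face flush with the rear of the seat.


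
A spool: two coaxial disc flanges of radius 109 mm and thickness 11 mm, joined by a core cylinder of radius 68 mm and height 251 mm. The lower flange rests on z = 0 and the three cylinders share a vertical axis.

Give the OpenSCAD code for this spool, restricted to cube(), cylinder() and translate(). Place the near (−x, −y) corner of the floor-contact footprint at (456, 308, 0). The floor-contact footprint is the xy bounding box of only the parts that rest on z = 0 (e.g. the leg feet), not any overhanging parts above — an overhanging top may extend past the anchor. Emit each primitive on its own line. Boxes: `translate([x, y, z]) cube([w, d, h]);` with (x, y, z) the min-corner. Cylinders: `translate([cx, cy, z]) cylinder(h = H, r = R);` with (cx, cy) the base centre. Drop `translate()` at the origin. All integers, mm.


translate([565, 417, 0]) cylinder(h = 11, r = 109);
translate([565, 417, 11]) cylinder(h = 251, r = 68);
translate([565, 417, 262]) cylinder(h = 11, r = 109);


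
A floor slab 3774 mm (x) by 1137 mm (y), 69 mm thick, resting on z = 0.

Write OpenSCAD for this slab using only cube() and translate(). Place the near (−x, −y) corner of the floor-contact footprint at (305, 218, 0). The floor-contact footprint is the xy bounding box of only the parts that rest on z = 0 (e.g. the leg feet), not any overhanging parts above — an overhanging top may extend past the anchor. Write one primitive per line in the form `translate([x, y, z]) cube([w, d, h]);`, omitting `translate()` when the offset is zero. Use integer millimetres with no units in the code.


translate([305, 218, 0]) cube([3774, 1137, 69]);


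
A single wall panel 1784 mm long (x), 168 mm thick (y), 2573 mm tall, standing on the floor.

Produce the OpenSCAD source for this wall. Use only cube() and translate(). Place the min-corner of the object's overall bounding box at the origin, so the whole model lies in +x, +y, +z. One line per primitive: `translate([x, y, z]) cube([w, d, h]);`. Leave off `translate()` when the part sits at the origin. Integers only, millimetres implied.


cube([1784, 168, 2573]);


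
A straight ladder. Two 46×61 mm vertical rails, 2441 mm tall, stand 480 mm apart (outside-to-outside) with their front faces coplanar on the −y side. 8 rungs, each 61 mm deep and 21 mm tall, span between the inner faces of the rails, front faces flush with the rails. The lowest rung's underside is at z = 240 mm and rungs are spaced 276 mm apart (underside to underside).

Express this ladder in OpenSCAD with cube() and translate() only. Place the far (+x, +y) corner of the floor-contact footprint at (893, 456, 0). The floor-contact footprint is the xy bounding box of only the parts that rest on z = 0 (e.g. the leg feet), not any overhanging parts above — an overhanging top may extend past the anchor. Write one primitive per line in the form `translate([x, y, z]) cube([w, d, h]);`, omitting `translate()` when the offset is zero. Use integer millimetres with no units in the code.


translate([413, 395, 0]) cube([46, 61, 2441]);
translate([847, 395, 0]) cube([46, 61, 2441]);
translate([459, 395, 240]) cube([388, 61, 21]);
translate([459, 395, 516]) cube([388, 61, 21]);
translate([459, 395, 792]) cube([388, 61, 21]);
translate([459, 395, 1068]) cube([388, 61, 21]);
translate([459, 395, 1344]) cube([388, 61, 21]);
translate([459, 395, 1620]) cube([388, 61, 21]);
translate([459, 395, 1896]) cube([388, 61, 21]);
translate([459, 395, 2172]) cube([388, 61, 21]);


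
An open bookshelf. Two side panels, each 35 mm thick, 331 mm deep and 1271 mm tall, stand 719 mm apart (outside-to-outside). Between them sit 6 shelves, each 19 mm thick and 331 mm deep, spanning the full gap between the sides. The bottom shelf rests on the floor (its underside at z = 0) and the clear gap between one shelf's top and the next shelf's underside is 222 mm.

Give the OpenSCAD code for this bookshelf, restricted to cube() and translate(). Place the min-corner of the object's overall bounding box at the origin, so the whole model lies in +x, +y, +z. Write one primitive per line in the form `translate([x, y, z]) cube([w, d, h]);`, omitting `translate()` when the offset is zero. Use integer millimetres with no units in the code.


cube([35, 331, 1271]);
translate([684, 0, 0]) cube([35, 331, 1271]);
translate([35, 0, 0]) cube([649, 331, 19]);
translate([35, 0, 241]) cube([649, 331, 19]);
translate([35, 0, 482]) cube([649, 331, 19]);
translate([35, 0, 723]) cube([649, 331, 19]);
translate([35, 0, 964]) cube([649, 331, 19]);
translate([35, 0, 1205]) cube([649, 331, 19]);


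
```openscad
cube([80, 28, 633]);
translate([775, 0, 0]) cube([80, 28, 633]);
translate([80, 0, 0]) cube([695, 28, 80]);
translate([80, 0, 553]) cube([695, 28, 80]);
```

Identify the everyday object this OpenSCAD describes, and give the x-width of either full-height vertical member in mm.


A picture frame. The border width is 80 mm.

Four thin pieces enclosing a rectangular opening — a picture frame. The two full-height stiles are 633 mm tall; the top rail sits at z = 553 and is 80 mm tall, so the border above the opening is 633 − 553 = 80 mm, matching the stile x-width.


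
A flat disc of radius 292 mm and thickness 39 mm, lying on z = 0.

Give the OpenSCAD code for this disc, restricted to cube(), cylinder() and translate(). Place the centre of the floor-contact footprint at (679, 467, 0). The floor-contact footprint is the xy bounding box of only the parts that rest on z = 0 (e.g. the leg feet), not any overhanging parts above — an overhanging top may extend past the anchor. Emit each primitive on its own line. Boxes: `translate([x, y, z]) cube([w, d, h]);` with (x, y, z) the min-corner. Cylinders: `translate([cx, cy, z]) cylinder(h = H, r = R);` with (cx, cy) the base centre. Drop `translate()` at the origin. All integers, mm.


translate([679, 467, 0]) cylinder(h = 39, r = 292);


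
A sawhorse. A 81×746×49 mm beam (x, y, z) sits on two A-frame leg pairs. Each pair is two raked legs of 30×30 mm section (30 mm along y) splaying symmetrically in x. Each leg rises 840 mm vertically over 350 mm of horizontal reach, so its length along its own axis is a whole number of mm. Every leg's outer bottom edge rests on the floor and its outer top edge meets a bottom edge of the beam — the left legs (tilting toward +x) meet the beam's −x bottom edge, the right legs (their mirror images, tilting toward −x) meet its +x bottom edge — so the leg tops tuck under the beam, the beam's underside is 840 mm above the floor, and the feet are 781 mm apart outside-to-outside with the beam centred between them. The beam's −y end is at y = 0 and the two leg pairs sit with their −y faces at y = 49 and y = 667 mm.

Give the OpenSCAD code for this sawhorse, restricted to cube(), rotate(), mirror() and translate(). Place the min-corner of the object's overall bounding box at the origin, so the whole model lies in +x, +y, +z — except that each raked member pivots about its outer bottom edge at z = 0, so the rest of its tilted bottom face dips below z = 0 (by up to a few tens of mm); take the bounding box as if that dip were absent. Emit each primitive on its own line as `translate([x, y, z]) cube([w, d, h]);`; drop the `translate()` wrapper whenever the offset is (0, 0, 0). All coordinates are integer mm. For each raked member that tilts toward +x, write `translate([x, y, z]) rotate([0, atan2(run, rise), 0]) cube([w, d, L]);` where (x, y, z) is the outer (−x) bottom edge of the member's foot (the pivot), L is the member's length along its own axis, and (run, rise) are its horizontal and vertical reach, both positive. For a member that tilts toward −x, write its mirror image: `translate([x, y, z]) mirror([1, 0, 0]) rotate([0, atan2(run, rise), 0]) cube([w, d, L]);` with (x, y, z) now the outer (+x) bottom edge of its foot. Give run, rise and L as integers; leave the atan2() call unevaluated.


translate([350, 0, 840]) cube([81, 746, 49]);
translate([0, 49, 0]) rotate([0, atan2(350, 840), 0]) cube([30, 30, 910]);
translate([781, 49, 0]) mirror([1, 0, 0]) rotate([0, atan2(350, 840), 0]) cube([30, 30, 910]);
translate([0, 667, 0]) rotate([0, atan2(350, 840), 0]) cube([30, 30, 910]);
translate([781, 667, 0]) mirror([1, 0, 0]) rotate([0, atan2(350, 840), 0]) cube([30, 30, 910]);


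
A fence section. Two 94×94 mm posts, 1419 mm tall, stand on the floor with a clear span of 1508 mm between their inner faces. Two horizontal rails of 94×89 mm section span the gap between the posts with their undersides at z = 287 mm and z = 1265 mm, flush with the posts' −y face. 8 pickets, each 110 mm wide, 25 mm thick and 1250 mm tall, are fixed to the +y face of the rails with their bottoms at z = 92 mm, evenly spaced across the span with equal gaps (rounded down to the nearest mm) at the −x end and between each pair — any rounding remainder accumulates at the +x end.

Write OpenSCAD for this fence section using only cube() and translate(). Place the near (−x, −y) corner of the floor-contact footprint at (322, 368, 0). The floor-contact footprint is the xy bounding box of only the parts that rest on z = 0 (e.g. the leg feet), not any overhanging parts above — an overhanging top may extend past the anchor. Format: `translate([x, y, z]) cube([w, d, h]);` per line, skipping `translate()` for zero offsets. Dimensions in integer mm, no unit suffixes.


translate([322, 368, 0]) cube([94, 94, 1419]);
translate([1924, 368, 0]) cube([94, 94, 1419]);
translate([416, 368, 287]) cube([1508, 94, 89]);
translate([416, 368, 1265]) cube([1508, 94, 89]);
translate([485, 462, 92]) cube([110, 25, 1250]);
translate([664, 462, 92]) cube([110, 25, 1250]);
translate([843, 462, 92]) cube([110, 25, 1250]);
translate([1022, 462, 92]) cube([110, 25, 1250]);
translate([1201, 462, 92]) cube([110, 25, 1250]);
translate([1380, 462, 92]) cube([110, 25, 1250]);
translate([1559, 462, 92]) cube([110, 25, 1250]);
translate([1738, 462, 92]) cube([110, 25, 1250]);


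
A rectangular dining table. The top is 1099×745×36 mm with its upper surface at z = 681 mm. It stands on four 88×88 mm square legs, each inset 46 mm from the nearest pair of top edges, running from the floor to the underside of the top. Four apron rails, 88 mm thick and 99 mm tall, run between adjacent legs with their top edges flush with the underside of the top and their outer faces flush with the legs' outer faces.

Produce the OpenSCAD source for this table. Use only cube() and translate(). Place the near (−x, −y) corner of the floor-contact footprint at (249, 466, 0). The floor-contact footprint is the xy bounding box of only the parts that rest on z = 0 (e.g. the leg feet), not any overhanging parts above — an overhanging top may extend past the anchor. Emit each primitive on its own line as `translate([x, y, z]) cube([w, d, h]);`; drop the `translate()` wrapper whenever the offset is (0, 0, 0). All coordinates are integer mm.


translate([203, 420, 645]) cube([1099, 745, 36]);
translate([249, 466, 0]) cube([88, 88, 645]);
translate([1168, 466, 0]) cube([88, 88, 645]);
translate([249, 1031, 0]) cube([88, 88, 645]);
translate([1168, 1031, 0]) cube([88, 88, 645]);
translate([337, 466, 546]) cube([831, 88, 99]);
translate([337, 1031, 546]) cube([831, 88, 99]);
translate([249, 554, 546]) cube([88, 477, 99]);
translate([1168, 554, 546]) cube([88, 477, 99]);


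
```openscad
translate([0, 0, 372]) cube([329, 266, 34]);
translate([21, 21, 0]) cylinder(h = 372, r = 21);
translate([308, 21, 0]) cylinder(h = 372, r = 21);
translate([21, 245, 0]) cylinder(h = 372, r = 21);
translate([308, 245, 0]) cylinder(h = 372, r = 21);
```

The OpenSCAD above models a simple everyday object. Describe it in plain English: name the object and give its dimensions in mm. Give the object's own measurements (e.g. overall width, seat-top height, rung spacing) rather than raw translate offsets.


A simple wooden stool: a rectangular seat 329 mm (x) by 266 mm (y), 34 mm thick, top face at z = 406 mm, on four round legs, each 42 mm in diameter. The legs rest on z = 0, each leg's axis is inset half a diameter from the nearest pair of seat edges (so the leg's bounding box is flush with the corner).


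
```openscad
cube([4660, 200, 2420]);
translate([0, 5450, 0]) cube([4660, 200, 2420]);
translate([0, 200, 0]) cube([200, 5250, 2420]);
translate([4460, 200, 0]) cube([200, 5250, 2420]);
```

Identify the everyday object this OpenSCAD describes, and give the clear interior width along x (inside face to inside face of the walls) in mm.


A house (or room) frame. The interior width is 4260 mm.

Four 2420 mm walls enclosing a rectangle with no floor or roof — a room or house frame. Outside width is 4660 mm and wall thickness is 200 mm, so the interior width is 4660 − 2 × 200 = 4260 mm.


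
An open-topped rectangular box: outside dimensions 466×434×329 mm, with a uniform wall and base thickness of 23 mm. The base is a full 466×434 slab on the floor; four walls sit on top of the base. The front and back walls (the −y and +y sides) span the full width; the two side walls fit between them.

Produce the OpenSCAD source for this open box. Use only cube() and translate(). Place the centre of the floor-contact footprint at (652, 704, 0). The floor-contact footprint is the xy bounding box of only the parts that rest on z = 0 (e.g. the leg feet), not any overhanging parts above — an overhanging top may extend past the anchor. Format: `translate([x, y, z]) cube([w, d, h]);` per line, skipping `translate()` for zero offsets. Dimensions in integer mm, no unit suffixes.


translate([419, 487, 0]) cube([466, 434, 23]);
translate([419, 487, 23]) cube([466, 23, 306]);
translate([419, 898, 23]) cube([466, 23, 306]);
translate([419, 510, 23]) cube([23, 388, 306]);
translate([862, 510, 23]) cube([23, 388, 306]);


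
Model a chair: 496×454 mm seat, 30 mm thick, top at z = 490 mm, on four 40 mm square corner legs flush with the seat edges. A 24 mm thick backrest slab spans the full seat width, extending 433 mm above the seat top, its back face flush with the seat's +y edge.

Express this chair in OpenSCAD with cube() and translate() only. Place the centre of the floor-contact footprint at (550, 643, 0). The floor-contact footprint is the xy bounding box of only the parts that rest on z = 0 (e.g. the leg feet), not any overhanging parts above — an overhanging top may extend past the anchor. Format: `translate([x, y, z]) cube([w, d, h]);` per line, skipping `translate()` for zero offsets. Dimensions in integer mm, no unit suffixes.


// leg_h = 490 - 30 = 460
translate([302, 416, 460]) cube([496, 454, 30]);
translate([302, 416, 0]) cube([40, 40, 460]);
translate([758, 416, 0]) cube([40, 40, 460]);
translate([302, 830, 0]) cube([40, 40, 460]);
translate([758, 830, 0]) cube([40, 40, 460]);
translate([302, 846, 490]) cube([496, 24, 433]);


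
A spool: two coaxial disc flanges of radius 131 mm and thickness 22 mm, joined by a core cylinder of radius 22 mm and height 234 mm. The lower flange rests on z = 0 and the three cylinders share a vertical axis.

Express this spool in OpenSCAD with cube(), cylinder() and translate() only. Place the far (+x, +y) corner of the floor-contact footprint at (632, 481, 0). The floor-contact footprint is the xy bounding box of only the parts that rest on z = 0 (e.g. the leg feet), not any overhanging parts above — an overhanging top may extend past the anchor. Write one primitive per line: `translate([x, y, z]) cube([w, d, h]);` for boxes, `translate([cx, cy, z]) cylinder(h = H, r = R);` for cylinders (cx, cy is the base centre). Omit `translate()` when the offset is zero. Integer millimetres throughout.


translate([501, 350, 0]) cylinder(h = 22, r = 131);
translate([501, 350, 22]) cylinder(h = 234, r = 22);
translate([501, 350, 256]) cylinder(h = 22, r = 131);


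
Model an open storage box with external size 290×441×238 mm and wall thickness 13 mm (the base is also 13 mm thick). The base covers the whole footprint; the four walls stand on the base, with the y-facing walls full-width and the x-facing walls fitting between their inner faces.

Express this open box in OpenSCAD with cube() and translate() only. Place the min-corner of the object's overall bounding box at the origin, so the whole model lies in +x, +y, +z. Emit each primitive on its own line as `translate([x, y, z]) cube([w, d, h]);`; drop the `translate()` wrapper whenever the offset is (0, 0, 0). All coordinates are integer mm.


cube([290, 441, 13]);
translate([0, 0, 13]) cube([290, 13, 225]);
translate([0, 428, 13]) cube([290, 13, 225]);
translate([0, 13, 13]) cube([13, 415, 225]);
translate([277, 13, 13]) cube([13, 415, 225]);


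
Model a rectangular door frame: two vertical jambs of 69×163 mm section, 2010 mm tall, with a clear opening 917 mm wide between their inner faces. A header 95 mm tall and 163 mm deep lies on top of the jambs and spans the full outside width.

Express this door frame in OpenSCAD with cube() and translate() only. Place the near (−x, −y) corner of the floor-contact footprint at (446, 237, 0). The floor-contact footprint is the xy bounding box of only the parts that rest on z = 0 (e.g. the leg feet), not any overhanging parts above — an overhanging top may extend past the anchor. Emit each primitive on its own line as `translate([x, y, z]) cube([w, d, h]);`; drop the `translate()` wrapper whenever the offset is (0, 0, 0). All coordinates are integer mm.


translate([446, 237, 0]) cube([69, 163, 2010]);
translate([1432, 237, 0]) cube([69, 163, 2010]);
translate([446, 237, 2010]) cube([1055, 163, 95]);


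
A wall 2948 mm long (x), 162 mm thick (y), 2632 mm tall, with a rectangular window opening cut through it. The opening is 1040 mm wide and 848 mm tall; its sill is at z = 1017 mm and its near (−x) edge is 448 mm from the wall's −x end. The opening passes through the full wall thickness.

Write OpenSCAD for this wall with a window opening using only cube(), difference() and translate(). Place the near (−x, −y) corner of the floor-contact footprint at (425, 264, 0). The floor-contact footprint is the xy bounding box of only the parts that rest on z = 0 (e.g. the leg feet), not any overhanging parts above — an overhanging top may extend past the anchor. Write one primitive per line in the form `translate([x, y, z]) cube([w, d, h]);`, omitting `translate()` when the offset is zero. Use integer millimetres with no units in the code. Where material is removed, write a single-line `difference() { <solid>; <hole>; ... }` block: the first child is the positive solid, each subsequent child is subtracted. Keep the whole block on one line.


difference() { translate([425, 264, 0]) cube([2948, 162, 2632]); translate([873, 264, 1017]) cube([1040, 162, 848]); }


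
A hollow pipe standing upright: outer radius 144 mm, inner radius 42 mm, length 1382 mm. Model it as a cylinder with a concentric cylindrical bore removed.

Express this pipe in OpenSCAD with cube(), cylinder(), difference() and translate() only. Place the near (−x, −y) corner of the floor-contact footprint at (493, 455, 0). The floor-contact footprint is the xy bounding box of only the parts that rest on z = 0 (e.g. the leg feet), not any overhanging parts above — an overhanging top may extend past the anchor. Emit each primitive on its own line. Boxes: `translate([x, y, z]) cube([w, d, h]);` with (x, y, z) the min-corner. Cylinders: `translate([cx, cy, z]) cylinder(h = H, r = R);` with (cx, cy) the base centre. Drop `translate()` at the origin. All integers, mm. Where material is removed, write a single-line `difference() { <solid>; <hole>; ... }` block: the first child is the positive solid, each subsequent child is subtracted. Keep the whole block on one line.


difference() { translate([637, 599, 0]) cylinder(h = 1382, r = 144); translate([637, 599, 0]) cylinder(h = 1382, r = 42); }


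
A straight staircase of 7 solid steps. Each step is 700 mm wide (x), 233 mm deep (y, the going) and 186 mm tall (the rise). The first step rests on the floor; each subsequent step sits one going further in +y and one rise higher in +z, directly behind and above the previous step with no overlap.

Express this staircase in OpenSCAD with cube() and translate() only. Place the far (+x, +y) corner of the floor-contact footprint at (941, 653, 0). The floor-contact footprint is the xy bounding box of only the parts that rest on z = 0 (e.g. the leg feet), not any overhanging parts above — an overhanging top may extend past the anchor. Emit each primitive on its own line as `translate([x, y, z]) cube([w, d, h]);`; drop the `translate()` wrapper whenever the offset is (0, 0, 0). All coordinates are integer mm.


translate([241, 420, 0]) cube([700, 233, 186]);
translate([241, 653, 186]) cube([700, 233, 186]);
translate([241, 886, 372]) cube([700, 233, 186]);
translate([241, 1119, 558]) cube([700, 233, 186]);
translate([241, 1352, 744]) cube([700, 233, 186]);
translate([241, 1585, 930]) cube([700, 233, 186]);
translate([241, 1818, 1116]) cube([700, 233, 186]);


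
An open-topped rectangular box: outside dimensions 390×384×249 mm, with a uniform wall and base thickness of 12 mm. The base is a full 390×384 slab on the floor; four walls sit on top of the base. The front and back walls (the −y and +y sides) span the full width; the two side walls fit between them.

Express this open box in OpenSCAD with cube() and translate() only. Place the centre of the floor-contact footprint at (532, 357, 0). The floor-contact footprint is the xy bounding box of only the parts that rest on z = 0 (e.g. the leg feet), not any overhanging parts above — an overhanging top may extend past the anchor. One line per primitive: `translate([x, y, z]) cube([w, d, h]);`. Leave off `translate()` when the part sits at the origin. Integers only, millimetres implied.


translate([337, 165, 0]) cube([390, 384, 12]);
translate([337, 165, 12]) cube([390, 12, 237]);
translate([337, 537, 12]) cube([390, 12, 237]);
translate([337, 177, 12]) cube([12, 360, 237]);
translate([715, 177, 12]) cube([12, 360, 237]);


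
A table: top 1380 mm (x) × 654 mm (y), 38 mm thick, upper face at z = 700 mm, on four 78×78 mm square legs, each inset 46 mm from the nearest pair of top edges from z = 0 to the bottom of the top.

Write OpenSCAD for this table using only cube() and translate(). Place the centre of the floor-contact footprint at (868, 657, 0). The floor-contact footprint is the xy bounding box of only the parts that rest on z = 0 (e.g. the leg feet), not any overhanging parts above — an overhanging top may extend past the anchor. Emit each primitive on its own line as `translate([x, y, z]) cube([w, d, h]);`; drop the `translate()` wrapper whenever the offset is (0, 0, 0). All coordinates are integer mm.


translate([178, 330, 662]) cube([1380, 654, 38]);
translate([224, 376, 0]) cube([78, 78, 662]);
translate([1434, 376, 0]) cube([78, 78, 662]);
translate([224, 860, 0]) cube([78, 78, 662]);
translate([1434, 860, 0]) cube([78, 78, 662]);
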